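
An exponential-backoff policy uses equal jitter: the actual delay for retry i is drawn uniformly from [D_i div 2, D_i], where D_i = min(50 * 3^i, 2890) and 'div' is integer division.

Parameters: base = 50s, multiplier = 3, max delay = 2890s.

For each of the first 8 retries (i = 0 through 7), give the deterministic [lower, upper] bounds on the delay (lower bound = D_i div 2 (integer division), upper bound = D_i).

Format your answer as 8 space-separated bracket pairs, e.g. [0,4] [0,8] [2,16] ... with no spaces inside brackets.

Computing bounds per retry:
  i=0: D_i=min(50*3^0,2890)=50, bounds=[25,50]
  i=1: D_i=min(50*3^1,2890)=150, bounds=[75,150]
  i=2: D_i=min(50*3^2,2890)=450, bounds=[225,450]
  i=3: D_i=min(50*3^3,2890)=1350, bounds=[675,1350]
  i=4: D_i=min(50*3^4,2890)=2890, bounds=[1445,2890]
  i=5: D_i=min(50*3^5,2890)=2890, bounds=[1445,2890]
  i=6: D_i=min(50*3^6,2890)=2890, bounds=[1445,2890]
  i=7: D_i=min(50*3^7,2890)=2890, bounds=[1445,2890]

Answer: [25,50] [75,150] [225,450] [675,1350] [1445,2890] [1445,2890] [1445,2890] [1445,2890]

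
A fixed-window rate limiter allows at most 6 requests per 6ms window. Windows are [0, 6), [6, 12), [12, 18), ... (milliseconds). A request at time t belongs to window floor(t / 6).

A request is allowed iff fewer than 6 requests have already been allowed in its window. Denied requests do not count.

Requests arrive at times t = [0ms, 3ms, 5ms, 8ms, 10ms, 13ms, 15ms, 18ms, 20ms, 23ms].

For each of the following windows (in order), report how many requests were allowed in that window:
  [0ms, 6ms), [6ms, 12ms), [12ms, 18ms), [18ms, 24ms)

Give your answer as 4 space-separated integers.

Processing requests:
  req#1 t=0ms (window 0): ALLOW
  req#2 t=3ms (window 0): ALLOW
  req#3 t=5ms (window 0): ALLOW
  req#4 t=8ms (window 1): ALLOW
  req#5 t=10ms (window 1): ALLOW
  req#6 t=13ms (window 2): ALLOW
  req#7 t=15ms (window 2): ALLOW
  req#8 t=18ms (window 3): ALLOW
  req#9 t=20ms (window 3): ALLOW
  req#10 t=23ms (window 3): ALLOW

Allowed counts by window: 3 2 2 3

Answer: 3 2 2 3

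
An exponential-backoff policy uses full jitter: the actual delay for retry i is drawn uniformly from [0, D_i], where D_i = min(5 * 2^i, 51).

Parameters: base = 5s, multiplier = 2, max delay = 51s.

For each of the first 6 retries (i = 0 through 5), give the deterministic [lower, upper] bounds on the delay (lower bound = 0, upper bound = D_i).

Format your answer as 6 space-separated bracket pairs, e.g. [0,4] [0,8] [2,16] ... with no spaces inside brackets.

Computing bounds per retry:
  i=0: D_i=min(5*2^0,51)=5, bounds=[0,5]
  i=1: D_i=min(5*2^1,51)=10, bounds=[0,10]
  i=2: D_i=min(5*2^2,51)=20, bounds=[0,20]
  i=3: D_i=min(5*2^3,51)=40, bounds=[0,40]
  i=4: D_i=min(5*2^4,51)=51, bounds=[0,51]
  i=5: D_i=min(5*2^5,51)=51, bounds=[0,51]

Answer: [0,5] [0,10] [0,20] [0,40] [0,51] [0,51]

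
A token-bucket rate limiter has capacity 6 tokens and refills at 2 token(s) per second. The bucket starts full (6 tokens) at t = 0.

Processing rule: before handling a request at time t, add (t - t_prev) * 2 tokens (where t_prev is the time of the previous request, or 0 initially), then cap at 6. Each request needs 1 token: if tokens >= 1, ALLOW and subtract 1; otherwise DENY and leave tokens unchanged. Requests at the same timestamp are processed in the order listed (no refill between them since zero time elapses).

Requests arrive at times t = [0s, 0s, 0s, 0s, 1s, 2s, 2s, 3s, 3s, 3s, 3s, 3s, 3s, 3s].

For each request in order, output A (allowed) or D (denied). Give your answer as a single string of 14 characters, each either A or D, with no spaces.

Simulating step by step:
  req#1 t=0s: ALLOW
  req#2 t=0s: ALLOW
  req#3 t=0s: ALLOW
  req#4 t=0s: ALLOW
  req#5 t=1s: ALLOW
  req#6 t=2s: ALLOW
  req#7 t=2s: ALLOW
  req#8 t=3s: ALLOW
  req#9 t=3s: ALLOW
  req#10 t=3s: ALLOW
  req#11 t=3s: ALLOW
  req#12 t=3s: ALLOW
  req#13 t=3s: DENY
  req#14 t=3s: DENY

Answer: AAAAAAAAAAAADD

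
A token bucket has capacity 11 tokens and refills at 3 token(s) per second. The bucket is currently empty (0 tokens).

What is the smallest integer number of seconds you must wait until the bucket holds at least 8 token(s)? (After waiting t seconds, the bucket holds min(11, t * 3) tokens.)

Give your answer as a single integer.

Answer: 3

Derivation:
Need t * 3 >= 8, so t >= 8/3.
Smallest integer t = ceil(8/3) = 3.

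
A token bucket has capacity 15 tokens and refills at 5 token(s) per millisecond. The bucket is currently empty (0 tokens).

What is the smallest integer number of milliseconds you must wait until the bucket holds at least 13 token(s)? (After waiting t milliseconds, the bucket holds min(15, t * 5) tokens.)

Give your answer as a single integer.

Answer: 3

Derivation:
Need t * 5 >= 13, so t >= 13/5.
Smallest integer t = ceil(13/5) = 3.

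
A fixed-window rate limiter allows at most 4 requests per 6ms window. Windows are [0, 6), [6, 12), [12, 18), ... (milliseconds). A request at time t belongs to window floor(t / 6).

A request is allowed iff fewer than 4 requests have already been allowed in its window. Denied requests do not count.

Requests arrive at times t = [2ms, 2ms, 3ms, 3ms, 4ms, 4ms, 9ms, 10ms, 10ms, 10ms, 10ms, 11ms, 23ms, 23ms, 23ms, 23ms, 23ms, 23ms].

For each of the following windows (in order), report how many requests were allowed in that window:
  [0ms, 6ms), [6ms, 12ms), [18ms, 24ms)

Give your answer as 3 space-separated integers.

Answer: 4 4 4

Derivation:
Processing requests:
  req#1 t=2ms (window 0): ALLOW
  req#2 t=2ms (window 0): ALLOW
  req#3 t=3ms (window 0): ALLOW
  req#4 t=3ms (window 0): ALLOW
  req#5 t=4ms (window 0): DENY
  req#6 t=4ms (window 0): DENY
  req#7 t=9ms (window 1): ALLOW
  req#8 t=10ms (window 1): ALLOW
  req#9 t=10ms (window 1): ALLOW
  req#10 t=10ms (window 1): ALLOW
  req#11 t=10ms (window 1): DENY
  req#12 t=11ms (window 1): DENY
  req#13 t=23ms (window 3): ALLOW
  req#14 t=23ms (window 3): ALLOW
  req#15 t=23ms (window 3): ALLOW
  req#16 t=23ms (window 3): ALLOW
  req#17 t=23ms (window 3): DENY
  req#18 t=23ms (window 3): DENY

Allowed counts by window: 4 4 4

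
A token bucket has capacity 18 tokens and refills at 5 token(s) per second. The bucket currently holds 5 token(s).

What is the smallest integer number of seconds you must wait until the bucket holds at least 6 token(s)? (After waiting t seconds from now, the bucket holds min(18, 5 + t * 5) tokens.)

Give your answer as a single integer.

Need 5 + t * 5 >= 6, so t >= 1/5.
Smallest integer t = ceil(1/5) = 1.

Answer: 1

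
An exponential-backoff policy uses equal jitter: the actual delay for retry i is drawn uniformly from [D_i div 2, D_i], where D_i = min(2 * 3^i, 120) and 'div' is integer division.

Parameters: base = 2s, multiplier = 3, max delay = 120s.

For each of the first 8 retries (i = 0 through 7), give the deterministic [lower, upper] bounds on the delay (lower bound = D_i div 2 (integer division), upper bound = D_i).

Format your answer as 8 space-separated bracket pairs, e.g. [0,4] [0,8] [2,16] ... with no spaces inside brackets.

Answer: [1,2] [3,6] [9,18] [27,54] [60,120] [60,120] [60,120] [60,120]

Derivation:
Computing bounds per retry:
  i=0: D_i=min(2*3^0,120)=2, bounds=[1,2]
  i=1: D_i=min(2*3^1,120)=6, bounds=[3,6]
  i=2: D_i=min(2*3^2,120)=18, bounds=[9,18]
  i=3: D_i=min(2*3^3,120)=54, bounds=[27,54]
  i=4: D_i=min(2*3^4,120)=120, bounds=[60,120]
  i=5: D_i=min(2*3^5,120)=120, bounds=[60,120]
  i=6: D_i=min(2*3^6,120)=120, bounds=[60,120]
  i=7: D_i=min(2*3^7,120)=120, bounds=[60,120]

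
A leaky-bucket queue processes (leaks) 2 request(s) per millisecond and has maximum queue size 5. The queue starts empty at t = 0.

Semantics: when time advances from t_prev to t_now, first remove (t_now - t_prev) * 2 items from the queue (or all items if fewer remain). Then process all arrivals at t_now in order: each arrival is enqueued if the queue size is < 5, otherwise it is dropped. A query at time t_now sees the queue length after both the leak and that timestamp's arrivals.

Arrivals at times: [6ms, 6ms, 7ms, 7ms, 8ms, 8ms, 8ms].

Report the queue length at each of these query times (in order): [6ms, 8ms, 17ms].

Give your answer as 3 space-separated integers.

Queue lengths at query times:
  query t=6ms: backlog = 2
  query t=8ms: backlog = 3
  query t=17ms: backlog = 0

Answer: 2 3 0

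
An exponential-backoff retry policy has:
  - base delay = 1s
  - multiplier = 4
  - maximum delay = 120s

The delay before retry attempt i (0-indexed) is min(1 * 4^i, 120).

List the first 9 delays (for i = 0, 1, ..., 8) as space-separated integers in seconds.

Computing each delay:
  i=0: min(1*4^0, 120) = 1
  i=1: min(1*4^1, 120) = 4
  i=2: min(1*4^2, 120) = 16
  i=3: min(1*4^3, 120) = 64
  i=4: min(1*4^4, 120) = 120
  i=5: min(1*4^5, 120) = 120
  i=6: min(1*4^6, 120) = 120
  i=7: min(1*4^7, 120) = 120
  i=8: min(1*4^8, 120) = 120

Answer: 1 4 16 64 120 120 120 120 120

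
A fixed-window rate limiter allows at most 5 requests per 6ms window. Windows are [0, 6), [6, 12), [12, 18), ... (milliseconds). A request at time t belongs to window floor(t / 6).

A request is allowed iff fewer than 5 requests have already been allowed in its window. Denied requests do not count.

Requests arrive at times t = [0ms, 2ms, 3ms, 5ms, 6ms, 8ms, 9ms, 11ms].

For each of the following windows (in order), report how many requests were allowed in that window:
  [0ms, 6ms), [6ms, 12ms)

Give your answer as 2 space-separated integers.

Answer: 4 4

Derivation:
Processing requests:
  req#1 t=0ms (window 0): ALLOW
  req#2 t=2ms (window 0): ALLOW
  req#3 t=3ms (window 0): ALLOW
  req#4 t=5ms (window 0): ALLOW
  req#5 t=6ms (window 1): ALLOW
  req#6 t=8ms (window 1): ALLOW
  req#7 t=9ms (window 1): ALLOW
  req#8 t=11ms (window 1): ALLOW

Allowed counts by window: 4 4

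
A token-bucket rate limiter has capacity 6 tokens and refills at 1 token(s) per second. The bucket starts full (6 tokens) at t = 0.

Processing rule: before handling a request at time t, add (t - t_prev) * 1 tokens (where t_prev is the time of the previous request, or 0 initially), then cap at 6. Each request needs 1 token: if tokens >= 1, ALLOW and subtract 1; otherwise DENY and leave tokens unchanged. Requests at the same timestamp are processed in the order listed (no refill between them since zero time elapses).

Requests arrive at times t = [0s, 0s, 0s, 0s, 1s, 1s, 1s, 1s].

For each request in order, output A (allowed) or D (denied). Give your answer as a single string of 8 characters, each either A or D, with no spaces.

Simulating step by step:
  req#1 t=0s: ALLOW
  req#2 t=0s: ALLOW
  req#3 t=0s: ALLOW
  req#4 t=0s: ALLOW
  req#5 t=1s: ALLOW
  req#6 t=1s: ALLOW
  req#7 t=1s: ALLOW
  req#8 t=1s: DENY

Answer: AAAAAAAD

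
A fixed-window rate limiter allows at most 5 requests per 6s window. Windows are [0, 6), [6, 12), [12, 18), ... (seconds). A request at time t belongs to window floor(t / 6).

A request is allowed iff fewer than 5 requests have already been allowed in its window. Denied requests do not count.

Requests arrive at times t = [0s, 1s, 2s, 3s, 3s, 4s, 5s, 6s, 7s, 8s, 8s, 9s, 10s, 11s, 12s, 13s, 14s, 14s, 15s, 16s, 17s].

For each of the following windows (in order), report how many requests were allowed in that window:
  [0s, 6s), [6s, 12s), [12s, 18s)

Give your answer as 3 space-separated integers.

Processing requests:
  req#1 t=0s (window 0): ALLOW
  req#2 t=1s (window 0): ALLOW
  req#3 t=2s (window 0): ALLOW
  req#4 t=3s (window 0): ALLOW
  req#5 t=3s (window 0): ALLOW
  req#6 t=4s (window 0): DENY
  req#7 t=5s (window 0): DENY
  req#8 t=6s (window 1): ALLOW
  req#9 t=7s (window 1): ALLOW
  req#10 t=8s (window 1): ALLOW
  req#11 t=8s (window 1): ALLOW
  req#12 t=9s (window 1): ALLOW
  req#13 t=10s (window 1): DENY
  req#14 t=11s (window 1): DENY
  req#15 t=12s (window 2): ALLOW
  req#16 t=13s (window 2): ALLOW
  req#17 t=14s (window 2): ALLOW
  req#18 t=14s (window 2): ALLOW
  req#19 t=15s (window 2): ALLOW
  req#20 t=16s (window 2): DENY
  req#21 t=17s (window 2): DENY

Allowed counts by window: 5 5 5

Answer: 5 5 5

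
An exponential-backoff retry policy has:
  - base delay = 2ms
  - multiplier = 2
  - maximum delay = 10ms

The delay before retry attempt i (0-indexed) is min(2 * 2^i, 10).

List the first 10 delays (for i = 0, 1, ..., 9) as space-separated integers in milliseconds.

Computing each delay:
  i=0: min(2*2^0, 10) = 2
  i=1: min(2*2^1, 10) = 4
  i=2: min(2*2^2, 10) = 8
  i=3: min(2*2^3, 10) = 10
  i=4: min(2*2^4, 10) = 10
  i=5: min(2*2^5, 10) = 10
  i=6: min(2*2^6, 10) = 10
  i=7: min(2*2^7, 10) = 10
  i=8: min(2*2^8, 10) = 10
  i=9: min(2*2^9, 10) = 10

Answer: 2 4 8 10 10 10 10 10 10 10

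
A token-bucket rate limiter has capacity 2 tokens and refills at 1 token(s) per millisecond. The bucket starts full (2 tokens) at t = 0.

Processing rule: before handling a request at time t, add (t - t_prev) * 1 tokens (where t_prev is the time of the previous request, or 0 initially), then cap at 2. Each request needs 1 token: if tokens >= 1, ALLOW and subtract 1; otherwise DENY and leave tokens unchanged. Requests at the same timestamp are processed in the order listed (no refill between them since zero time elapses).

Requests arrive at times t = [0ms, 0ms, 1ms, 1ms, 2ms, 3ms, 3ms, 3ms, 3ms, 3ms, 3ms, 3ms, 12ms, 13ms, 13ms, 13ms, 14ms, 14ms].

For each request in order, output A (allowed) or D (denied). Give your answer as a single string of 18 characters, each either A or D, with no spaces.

Simulating step by step:
  req#1 t=0ms: ALLOW
  req#2 t=0ms: ALLOW
  req#3 t=1ms: ALLOW
  req#4 t=1ms: DENY
  req#5 t=2ms: ALLOW
  req#6 t=3ms: ALLOW
  req#7 t=3ms: DENY
  req#8 t=3ms: DENY
  req#9 t=3ms: DENY
  req#10 t=3ms: DENY
  req#11 t=3ms: DENY
  req#12 t=3ms: DENY
  req#13 t=12ms: ALLOW
  req#14 t=13ms: ALLOW
  req#15 t=13ms: ALLOW
  req#16 t=13ms: DENY
  req#17 t=14ms: ALLOW
  req#18 t=14ms: DENY

Answer: AAADAADDDDDDAAADAD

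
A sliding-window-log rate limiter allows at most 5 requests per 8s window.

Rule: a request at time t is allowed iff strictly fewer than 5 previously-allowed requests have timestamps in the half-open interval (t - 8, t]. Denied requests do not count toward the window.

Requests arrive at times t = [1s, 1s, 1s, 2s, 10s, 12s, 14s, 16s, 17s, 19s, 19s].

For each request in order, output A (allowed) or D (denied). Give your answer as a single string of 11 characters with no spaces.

Tracking allowed requests in the window:
  req#1 t=1s: ALLOW
  req#2 t=1s: ALLOW
  req#3 t=1s: ALLOW
  req#4 t=2s: ALLOW
  req#5 t=10s: ALLOW
  req#6 t=12s: ALLOW
  req#7 t=14s: ALLOW
  req#8 t=16s: ALLOW
  req#9 t=17s: ALLOW
  req#10 t=19s: ALLOW
  req#11 t=19s: DENY

Answer: AAAAAAAAAAD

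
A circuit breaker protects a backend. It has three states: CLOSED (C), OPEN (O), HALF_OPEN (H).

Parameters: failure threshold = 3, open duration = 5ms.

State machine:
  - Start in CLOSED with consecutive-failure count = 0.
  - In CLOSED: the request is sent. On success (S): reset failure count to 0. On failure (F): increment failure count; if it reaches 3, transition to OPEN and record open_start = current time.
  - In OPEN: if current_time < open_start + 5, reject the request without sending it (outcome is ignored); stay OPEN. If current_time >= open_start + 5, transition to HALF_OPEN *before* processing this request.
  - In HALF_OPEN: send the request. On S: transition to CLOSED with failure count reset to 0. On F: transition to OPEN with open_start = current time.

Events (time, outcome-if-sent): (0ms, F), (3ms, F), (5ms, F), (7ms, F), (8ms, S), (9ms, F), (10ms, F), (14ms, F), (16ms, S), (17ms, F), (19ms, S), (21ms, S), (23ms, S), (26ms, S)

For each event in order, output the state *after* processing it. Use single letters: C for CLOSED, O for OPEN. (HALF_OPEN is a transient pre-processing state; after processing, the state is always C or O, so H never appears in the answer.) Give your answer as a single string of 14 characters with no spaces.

Answer: CCOOOOOOCCCCCC

Derivation:
State after each event:
  event#1 t=0ms outcome=F: state=CLOSED
  event#2 t=3ms outcome=F: state=CLOSED
  event#3 t=5ms outcome=F: state=OPEN
  event#4 t=7ms outcome=F: state=OPEN
  event#5 t=8ms outcome=S: state=OPEN
  event#6 t=9ms outcome=F: state=OPEN
  event#7 t=10ms outcome=F: state=OPEN
  event#8 t=14ms outcome=F: state=OPEN
  event#9 t=16ms outcome=S: state=CLOSED
  event#10 t=17ms outcome=F: state=CLOSED
  event#11 t=19ms outcome=S: state=CLOSED
  event#12 t=21ms outcome=S: state=CLOSED
  event#13 t=23ms outcome=S: state=CLOSED
  event#14 t=26ms outcome=S: state=CLOSED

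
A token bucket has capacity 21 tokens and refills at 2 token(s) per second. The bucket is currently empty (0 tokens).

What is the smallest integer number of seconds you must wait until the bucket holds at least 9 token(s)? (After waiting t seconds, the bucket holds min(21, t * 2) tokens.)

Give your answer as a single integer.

Need t * 2 >= 9, so t >= 9/2.
Smallest integer t = ceil(9/2) = 5.

Answer: 5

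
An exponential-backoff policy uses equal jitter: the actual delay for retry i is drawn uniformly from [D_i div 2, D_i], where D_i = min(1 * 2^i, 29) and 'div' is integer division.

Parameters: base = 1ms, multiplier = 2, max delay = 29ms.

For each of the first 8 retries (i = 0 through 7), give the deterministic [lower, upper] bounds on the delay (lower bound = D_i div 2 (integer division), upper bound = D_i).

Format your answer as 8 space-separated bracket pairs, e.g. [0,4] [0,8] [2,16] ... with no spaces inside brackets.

Answer: [0,1] [1,2] [2,4] [4,8] [8,16] [14,29] [14,29] [14,29]

Derivation:
Computing bounds per retry:
  i=0: D_i=min(1*2^0,29)=1, bounds=[0,1]
  i=1: D_i=min(1*2^1,29)=2, bounds=[1,2]
  i=2: D_i=min(1*2^2,29)=4, bounds=[2,4]
  i=3: D_i=min(1*2^3,29)=8, bounds=[4,8]
  i=4: D_i=min(1*2^4,29)=16, bounds=[8,16]
  i=5: D_i=min(1*2^5,29)=29, bounds=[14,29]
  i=6: D_i=min(1*2^6,29)=29, bounds=[14,29]
  i=7: D_i=min(1*2^7,29)=29, bounds=[14,29]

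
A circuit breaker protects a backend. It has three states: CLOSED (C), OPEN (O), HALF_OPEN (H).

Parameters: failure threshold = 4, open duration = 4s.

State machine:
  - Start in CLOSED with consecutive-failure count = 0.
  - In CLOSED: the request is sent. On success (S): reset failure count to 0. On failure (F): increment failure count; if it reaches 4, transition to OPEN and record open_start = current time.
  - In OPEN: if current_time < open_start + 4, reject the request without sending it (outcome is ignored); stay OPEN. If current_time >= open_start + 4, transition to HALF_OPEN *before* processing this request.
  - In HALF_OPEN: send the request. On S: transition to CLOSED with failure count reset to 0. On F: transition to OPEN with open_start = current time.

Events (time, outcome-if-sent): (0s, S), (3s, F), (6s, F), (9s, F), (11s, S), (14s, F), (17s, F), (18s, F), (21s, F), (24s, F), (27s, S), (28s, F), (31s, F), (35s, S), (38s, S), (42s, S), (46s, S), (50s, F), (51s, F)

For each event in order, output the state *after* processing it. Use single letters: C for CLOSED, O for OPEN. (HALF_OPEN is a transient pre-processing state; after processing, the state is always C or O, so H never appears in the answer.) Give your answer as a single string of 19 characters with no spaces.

State after each event:
  event#1 t=0s outcome=S: state=CLOSED
  event#2 t=3s outcome=F: state=CLOSED
  event#3 t=6s outcome=F: state=CLOSED
  event#4 t=9s outcome=F: state=CLOSED
  event#5 t=11s outcome=S: state=CLOSED
  event#6 t=14s outcome=F: state=CLOSED
  event#7 t=17s outcome=F: state=CLOSED
  event#8 t=18s outcome=F: state=CLOSED
  event#9 t=21s outcome=F: state=OPEN
  event#10 t=24s outcome=F: state=OPEN
  event#11 t=27s outcome=S: state=CLOSED
  event#12 t=28s outcome=F: state=CLOSED
  event#13 t=31s outcome=F: state=CLOSED
  event#14 t=35s outcome=S: state=CLOSED
  event#15 t=38s outcome=S: state=CLOSED
  event#16 t=42s outcome=S: state=CLOSED
  event#17 t=46s outcome=S: state=CLOSED
  event#18 t=50s outcome=F: state=CLOSED
  event#19 t=51s outcome=F: state=CLOSED

Answer: CCCCCCCCOOCCCCCCCCC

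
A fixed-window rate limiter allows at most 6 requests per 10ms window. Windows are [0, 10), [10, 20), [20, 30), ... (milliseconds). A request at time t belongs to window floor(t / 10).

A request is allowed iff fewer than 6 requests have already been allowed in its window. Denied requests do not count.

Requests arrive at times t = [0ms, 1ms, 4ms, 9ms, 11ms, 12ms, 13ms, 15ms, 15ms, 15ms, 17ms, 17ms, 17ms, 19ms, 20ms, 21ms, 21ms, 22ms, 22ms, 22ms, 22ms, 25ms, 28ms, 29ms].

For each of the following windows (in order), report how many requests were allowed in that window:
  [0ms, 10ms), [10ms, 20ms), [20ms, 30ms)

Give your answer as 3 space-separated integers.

Answer: 4 6 6

Derivation:
Processing requests:
  req#1 t=0ms (window 0): ALLOW
  req#2 t=1ms (window 0): ALLOW
  req#3 t=4ms (window 0): ALLOW
  req#4 t=9ms (window 0): ALLOW
  req#5 t=11ms (window 1): ALLOW
  req#6 t=12ms (window 1): ALLOW
  req#7 t=13ms (window 1): ALLOW
  req#8 t=15ms (window 1): ALLOW
  req#9 t=15ms (window 1): ALLOW
  req#10 t=15ms (window 1): ALLOW
  req#11 t=17ms (window 1): DENY
  req#12 t=17ms (window 1): DENY
  req#13 t=17ms (window 1): DENY
  req#14 t=19ms (window 1): DENY
  req#15 t=20ms (window 2): ALLOW
  req#16 t=21ms (window 2): ALLOW
  req#17 t=21ms (window 2): ALLOW
  req#18 t=22ms (window 2): ALLOW
  req#19 t=22ms (window 2): ALLOW
  req#20 t=22ms (window 2): ALLOW
  req#21 t=22ms (window 2): DENY
  req#22 t=25ms (window 2): DENY
  req#23 t=28ms (window 2): DENY
  req#24 t=29ms (window 2): DENY

Allowed counts by window: 4 6 6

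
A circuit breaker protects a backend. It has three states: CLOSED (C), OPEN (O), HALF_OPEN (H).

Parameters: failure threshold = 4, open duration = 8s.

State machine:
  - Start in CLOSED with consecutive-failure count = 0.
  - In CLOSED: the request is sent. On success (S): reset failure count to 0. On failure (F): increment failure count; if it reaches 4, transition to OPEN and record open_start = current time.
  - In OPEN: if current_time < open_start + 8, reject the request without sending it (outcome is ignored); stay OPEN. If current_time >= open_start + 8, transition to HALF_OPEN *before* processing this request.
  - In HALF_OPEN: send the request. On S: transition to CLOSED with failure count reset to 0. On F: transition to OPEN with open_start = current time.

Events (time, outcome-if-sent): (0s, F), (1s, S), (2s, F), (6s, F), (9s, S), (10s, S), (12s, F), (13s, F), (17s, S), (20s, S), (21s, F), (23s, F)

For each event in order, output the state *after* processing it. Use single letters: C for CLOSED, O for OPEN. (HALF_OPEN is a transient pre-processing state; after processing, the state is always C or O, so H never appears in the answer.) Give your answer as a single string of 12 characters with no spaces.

State after each event:
  event#1 t=0s outcome=F: state=CLOSED
  event#2 t=1s outcome=S: state=CLOSED
  event#3 t=2s outcome=F: state=CLOSED
  event#4 t=6s outcome=F: state=CLOSED
  event#5 t=9s outcome=S: state=CLOSED
  event#6 t=10s outcome=S: state=CLOSED
  event#7 t=12s outcome=F: state=CLOSED
  event#8 t=13s outcome=F: state=CLOSED
  event#9 t=17s outcome=S: state=CLOSED
  event#10 t=20s outcome=S: state=CLOSED
  event#11 t=21s outcome=F: state=CLOSED
  event#12 t=23s outcome=F: state=CLOSED

Answer: CCCCCCCCCCCC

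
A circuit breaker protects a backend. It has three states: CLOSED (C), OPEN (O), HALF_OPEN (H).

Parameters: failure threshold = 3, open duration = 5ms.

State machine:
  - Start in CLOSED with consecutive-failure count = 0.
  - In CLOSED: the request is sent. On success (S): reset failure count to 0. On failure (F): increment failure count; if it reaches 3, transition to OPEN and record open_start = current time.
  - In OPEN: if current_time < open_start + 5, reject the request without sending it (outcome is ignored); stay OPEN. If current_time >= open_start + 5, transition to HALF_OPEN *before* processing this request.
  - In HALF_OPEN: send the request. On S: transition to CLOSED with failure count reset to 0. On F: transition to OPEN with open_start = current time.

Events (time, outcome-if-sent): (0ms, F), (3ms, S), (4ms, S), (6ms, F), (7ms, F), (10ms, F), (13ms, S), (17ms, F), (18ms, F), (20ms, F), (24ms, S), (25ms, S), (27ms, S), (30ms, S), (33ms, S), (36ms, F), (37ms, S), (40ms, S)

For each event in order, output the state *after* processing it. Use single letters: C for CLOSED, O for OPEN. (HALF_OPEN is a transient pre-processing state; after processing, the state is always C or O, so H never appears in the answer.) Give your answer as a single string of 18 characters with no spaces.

State after each event:
  event#1 t=0ms outcome=F: state=CLOSED
  event#2 t=3ms outcome=S: state=CLOSED
  event#3 t=4ms outcome=S: state=CLOSED
  event#4 t=6ms outcome=F: state=CLOSED
  event#5 t=7ms outcome=F: state=CLOSED
  event#6 t=10ms outcome=F: state=OPEN
  event#7 t=13ms outcome=S: state=OPEN
  event#8 t=17ms outcome=F: state=OPEN
  event#9 t=18ms outcome=F: state=OPEN
  event#10 t=20ms outcome=F: state=OPEN
  event#11 t=24ms outcome=S: state=CLOSED
  event#12 t=25ms outcome=S: state=CLOSED
  event#13 t=27ms outcome=S: state=CLOSED
  event#14 t=30ms outcome=S: state=CLOSED
  event#15 t=33ms outcome=S: state=CLOSED
  event#16 t=36ms outcome=F: state=CLOSED
  event#17 t=37ms outcome=S: state=CLOSED
  event#18 t=40ms outcome=S: state=CLOSED

Answer: CCCCCOOOOOCCCCCCCC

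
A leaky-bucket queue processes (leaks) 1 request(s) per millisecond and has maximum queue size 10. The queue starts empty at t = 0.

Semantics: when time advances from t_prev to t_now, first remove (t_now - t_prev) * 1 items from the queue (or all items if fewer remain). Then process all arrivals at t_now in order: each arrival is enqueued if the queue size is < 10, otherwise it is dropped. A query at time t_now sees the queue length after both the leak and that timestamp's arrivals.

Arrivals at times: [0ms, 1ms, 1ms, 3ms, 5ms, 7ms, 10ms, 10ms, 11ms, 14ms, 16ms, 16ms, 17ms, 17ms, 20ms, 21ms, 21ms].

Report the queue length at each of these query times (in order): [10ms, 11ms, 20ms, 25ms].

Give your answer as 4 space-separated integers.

Answer: 2 2 1 0

Derivation:
Queue lengths at query times:
  query t=10ms: backlog = 2
  query t=11ms: backlog = 2
  query t=20ms: backlog = 1
  query t=25ms: backlog = 0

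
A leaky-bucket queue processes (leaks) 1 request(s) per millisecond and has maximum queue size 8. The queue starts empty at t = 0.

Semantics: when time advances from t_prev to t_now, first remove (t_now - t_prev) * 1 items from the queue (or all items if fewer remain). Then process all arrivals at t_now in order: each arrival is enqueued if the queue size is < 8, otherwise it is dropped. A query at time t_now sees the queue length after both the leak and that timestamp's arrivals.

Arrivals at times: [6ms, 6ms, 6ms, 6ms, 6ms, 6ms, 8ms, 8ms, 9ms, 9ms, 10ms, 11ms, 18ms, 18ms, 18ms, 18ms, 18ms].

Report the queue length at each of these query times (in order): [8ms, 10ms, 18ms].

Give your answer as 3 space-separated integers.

Queue lengths at query times:
  query t=8ms: backlog = 6
  query t=10ms: backlog = 7
  query t=18ms: backlog = 5

Answer: 6 7 5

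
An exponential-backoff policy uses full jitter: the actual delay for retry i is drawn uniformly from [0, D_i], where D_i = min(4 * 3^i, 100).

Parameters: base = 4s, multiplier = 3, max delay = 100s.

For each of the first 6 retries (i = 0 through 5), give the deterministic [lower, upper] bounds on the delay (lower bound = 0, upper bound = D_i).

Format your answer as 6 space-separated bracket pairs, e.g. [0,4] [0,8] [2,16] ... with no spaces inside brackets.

Computing bounds per retry:
  i=0: D_i=min(4*3^0,100)=4, bounds=[0,4]
  i=1: D_i=min(4*3^1,100)=12, bounds=[0,12]
  i=2: D_i=min(4*3^2,100)=36, bounds=[0,36]
  i=3: D_i=min(4*3^3,100)=100, bounds=[0,100]
  i=4: D_i=min(4*3^4,100)=100, bounds=[0,100]
  i=5: D_i=min(4*3^5,100)=100, bounds=[0,100]

Answer: [0,4] [0,12] [0,36] [0,100] [0,100] [0,100]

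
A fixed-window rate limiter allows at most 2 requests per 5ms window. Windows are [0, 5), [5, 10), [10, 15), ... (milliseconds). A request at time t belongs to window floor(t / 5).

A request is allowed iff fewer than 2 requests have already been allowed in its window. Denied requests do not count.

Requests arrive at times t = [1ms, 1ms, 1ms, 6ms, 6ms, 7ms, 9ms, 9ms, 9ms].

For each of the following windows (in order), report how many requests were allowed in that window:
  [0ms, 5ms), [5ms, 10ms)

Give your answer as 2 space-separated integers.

Processing requests:
  req#1 t=1ms (window 0): ALLOW
  req#2 t=1ms (window 0): ALLOW
  req#3 t=1ms (window 0): DENY
  req#4 t=6ms (window 1): ALLOW
  req#5 t=6ms (window 1): ALLOW
  req#6 t=7ms (window 1): DENY
  req#7 t=9ms (window 1): DENY
  req#8 t=9ms (window 1): DENY
  req#9 t=9ms (window 1): DENY

Allowed counts by window: 2 2

Answer: 2 2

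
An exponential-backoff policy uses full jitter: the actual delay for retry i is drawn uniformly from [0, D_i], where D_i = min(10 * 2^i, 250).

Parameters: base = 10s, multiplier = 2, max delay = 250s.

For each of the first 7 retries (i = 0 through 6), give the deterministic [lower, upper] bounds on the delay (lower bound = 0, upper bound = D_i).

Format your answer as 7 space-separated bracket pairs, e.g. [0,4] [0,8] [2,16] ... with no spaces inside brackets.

Computing bounds per retry:
  i=0: D_i=min(10*2^0,250)=10, bounds=[0,10]
  i=1: D_i=min(10*2^1,250)=20, bounds=[0,20]
  i=2: D_i=min(10*2^2,250)=40, bounds=[0,40]
  i=3: D_i=min(10*2^3,250)=80, bounds=[0,80]
  i=4: D_i=min(10*2^4,250)=160, bounds=[0,160]
  i=5: D_i=min(10*2^5,250)=250, bounds=[0,250]
  i=6: D_i=min(10*2^6,250)=250, bounds=[0,250]

Answer: [0,10] [0,20] [0,40] [0,80] [0,160] [0,250] [0,250]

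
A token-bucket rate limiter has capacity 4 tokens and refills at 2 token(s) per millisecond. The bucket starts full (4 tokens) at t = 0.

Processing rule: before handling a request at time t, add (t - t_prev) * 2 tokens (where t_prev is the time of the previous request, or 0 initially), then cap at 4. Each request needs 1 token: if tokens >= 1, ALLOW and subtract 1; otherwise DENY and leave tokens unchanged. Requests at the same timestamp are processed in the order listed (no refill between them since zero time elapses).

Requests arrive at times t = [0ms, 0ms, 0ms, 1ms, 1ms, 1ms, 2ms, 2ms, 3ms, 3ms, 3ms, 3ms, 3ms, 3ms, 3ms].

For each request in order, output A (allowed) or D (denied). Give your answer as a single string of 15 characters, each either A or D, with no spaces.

Simulating step by step:
  req#1 t=0ms: ALLOW
  req#2 t=0ms: ALLOW
  req#3 t=0ms: ALLOW
  req#4 t=1ms: ALLOW
  req#5 t=1ms: ALLOW
  req#6 t=1ms: ALLOW
  req#7 t=2ms: ALLOW
  req#8 t=2ms: ALLOW
  req#9 t=3ms: ALLOW
  req#10 t=3ms: ALLOW
  req#11 t=3ms: DENY
  req#12 t=3ms: DENY
  req#13 t=3ms: DENY
  req#14 t=3ms: DENY
  req#15 t=3ms: DENY

Answer: AAAAAAAAAADDDDD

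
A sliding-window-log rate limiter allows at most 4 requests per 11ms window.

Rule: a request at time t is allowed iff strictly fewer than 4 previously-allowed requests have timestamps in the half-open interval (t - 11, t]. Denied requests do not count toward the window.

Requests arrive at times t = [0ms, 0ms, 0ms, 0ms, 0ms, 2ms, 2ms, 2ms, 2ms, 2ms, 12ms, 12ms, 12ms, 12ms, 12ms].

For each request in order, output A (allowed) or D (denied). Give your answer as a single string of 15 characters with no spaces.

Tracking allowed requests in the window:
  req#1 t=0ms: ALLOW
  req#2 t=0ms: ALLOW
  req#3 t=0ms: ALLOW
  req#4 t=0ms: ALLOW
  req#5 t=0ms: DENY
  req#6 t=2ms: DENY
  req#7 t=2ms: DENY
  req#8 t=2ms: DENY
  req#9 t=2ms: DENY
  req#10 t=2ms: DENY
  req#11 t=12ms: ALLOW
  req#12 t=12ms: ALLOW
  req#13 t=12ms: ALLOW
  req#14 t=12ms: ALLOW
  req#15 t=12ms: DENY

Answer: AAAADDDDDDAAAAD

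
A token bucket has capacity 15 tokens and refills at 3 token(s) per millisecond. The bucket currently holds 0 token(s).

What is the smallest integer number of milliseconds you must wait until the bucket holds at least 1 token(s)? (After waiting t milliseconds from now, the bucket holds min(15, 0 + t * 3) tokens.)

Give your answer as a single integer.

Answer: 1

Derivation:
Need 0 + t * 3 >= 1, so t >= 1/3.
Smallest integer t = ceil(1/3) = 1.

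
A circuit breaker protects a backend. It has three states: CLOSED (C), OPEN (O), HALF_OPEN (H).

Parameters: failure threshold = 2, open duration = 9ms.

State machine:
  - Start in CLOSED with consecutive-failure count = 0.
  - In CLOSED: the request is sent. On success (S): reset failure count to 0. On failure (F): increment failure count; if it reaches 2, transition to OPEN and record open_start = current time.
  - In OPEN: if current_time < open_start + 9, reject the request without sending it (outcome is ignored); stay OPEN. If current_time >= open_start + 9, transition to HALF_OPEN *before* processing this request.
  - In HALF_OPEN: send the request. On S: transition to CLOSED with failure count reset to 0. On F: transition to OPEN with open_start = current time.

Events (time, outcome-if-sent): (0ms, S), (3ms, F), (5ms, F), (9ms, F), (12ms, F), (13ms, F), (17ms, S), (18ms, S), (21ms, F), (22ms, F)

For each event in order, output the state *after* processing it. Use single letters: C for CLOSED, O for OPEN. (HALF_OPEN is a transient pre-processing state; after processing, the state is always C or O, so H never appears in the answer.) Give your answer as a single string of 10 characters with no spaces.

State after each event:
  event#1 t=0ms outcome=S: state=CLOSED
  event#2 t=3ms outcome=F: state=CLOSED
  event#3 t=5ms outcome=F: state=OPEN
  event#4 t=9ms outcome=F: state=OPEN
  event#5 t=12ms outcome=F: state=OPEN
  event#6 t=13ms outcome=F: state=OPEN
  event#7 t=17ms outcome=S: state=CLOSED
  event#8 t=18ms outcome=S: state=CLOSED
  event#9 t=21ms outcome=F: state=CLOSED
  event#10 t=22ms outcome=F: state=OPEN

Answer: CCOOOOCCCO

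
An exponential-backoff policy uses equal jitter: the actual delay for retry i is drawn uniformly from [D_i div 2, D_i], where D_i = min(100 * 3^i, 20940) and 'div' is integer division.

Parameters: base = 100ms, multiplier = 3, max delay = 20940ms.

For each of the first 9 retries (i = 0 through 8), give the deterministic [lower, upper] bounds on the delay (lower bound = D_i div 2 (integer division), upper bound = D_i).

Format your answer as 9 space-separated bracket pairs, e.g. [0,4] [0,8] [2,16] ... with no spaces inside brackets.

Answer: [50,100] [150,300] [450,900] [1350,2700] [4050,8100] [10470,20940] [10470,20940] [10470,20940] [10470,20940]

Derivation:
Computing bounds per retry:
  i=0: D_i=min(100*3^0,20940)=100, bounds=[50,100]
  i=1: D_i=min(100*3^1,20940)=300, bounds=[150,300]
  i=2: D_i=min(100*3^2,20940)=900, bounds=[450,900]
  i=3: D_i=min(100*3^3,20940)=2700, bounds=[1350,2700]
  i=4: D_i=min(100*3^4,20940)=8100, bounds=[4050,8100]
  i=5: D_i=min(100*3^5,20940)=20940, bounds=[10470,20940]
  i=6: D_i=min(100*3^6,20940)=20940, bounds=[10470,20940]
  i=7: D_i=min(100*3^7,20940)=20940, bounds=[10470,20940]
  i=8: D_i=min(100*3^8,20940)=20940, bounds=[10470,20940]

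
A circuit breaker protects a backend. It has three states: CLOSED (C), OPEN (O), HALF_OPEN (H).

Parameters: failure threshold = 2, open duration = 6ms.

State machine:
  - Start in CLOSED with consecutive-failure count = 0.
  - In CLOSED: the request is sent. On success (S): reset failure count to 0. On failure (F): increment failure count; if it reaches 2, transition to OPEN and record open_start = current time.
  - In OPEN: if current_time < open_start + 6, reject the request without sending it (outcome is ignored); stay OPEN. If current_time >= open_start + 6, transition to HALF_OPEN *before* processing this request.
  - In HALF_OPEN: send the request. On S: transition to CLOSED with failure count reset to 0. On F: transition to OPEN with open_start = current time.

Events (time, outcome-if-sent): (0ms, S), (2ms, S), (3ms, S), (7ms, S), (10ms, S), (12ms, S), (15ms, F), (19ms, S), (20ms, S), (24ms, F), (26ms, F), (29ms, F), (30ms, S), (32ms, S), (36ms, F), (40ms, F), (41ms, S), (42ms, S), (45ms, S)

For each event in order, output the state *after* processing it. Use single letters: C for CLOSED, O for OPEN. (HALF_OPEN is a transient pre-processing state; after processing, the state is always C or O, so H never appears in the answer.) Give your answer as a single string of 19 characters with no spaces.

Answer: CCCCCCCCCCOOOCCOOOO

Derivation:
State after each event:
  event#1 t=0ms outcome=S: state=CLOSED
  event#2 t=2ms outcome=S: state=CLOSED
  event#3 t=3ms outcome=S: state=CLOSED
  event#4 t=7ms outcome=S: state=CLOSED
  event#5 t=10ms outcome=S: state=CLOSED
  event#6 t=12ms outcome=S: state=CLOSED
  event#7 t=15ms outcome=F: state=CLOSED
  event#8 t=19ms outcome=S: state=CLOSED
  event#9 t=20ms outcome=S: state=CLOSED
  event#10 t=24ms outcome=F: state=CLOSED
  event#11 t=26ms outcome=F: state=OPEN
  event#12 t=29ms outcome=F: state=OPEN
  event#13 t=30ms outcome=S: state=OPEN
  event#14 t=32ms outcome=S: state=CLOSED
  event#15 t=36ms outcome=F: state=CLOSED
  event#16 t=40ms outcome=F: state=OPEN
  event#17 t=41ms outcome=S: state=OPEN
  event#18 t=42ms outcome=S: state=OPEN
  event#19 t=45ms outcome=S: state=OPEN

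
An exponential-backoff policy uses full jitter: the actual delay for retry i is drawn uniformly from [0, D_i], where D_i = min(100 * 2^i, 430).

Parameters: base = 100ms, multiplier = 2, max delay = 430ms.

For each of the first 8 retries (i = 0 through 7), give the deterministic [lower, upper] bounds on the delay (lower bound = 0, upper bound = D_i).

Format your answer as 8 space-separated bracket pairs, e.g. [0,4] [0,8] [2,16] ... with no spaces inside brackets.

Computing bounds per retry:
  i=0: D_i=min(100*2^0,430)=100, bounds=[0,100]
  i=1: D_i=min(100*2^1,430)=200, bounds=[0,200]
  i=2: D_i=min(100*2^2,430)=400, bounds=[0,400]
  i=3: D_i=min(100*2^3,430)=430, bounds=[0,430]
  i=4: D_i=min(100*2^4,430)=430, bounds=[0,430]
  i=5: D_i=min(100*2^5,430)=430, bounds=[0,430]
  i=6: D_i=min(100*2^6,430)=430, bounds=[0,430]
  i=7: D_i=min(100*2^7,430)=430, bounds=[0,430]

Answer: [0,100] [0,200] [0,400] [0,430] [0,430] [0,430] [0,430] [0,430]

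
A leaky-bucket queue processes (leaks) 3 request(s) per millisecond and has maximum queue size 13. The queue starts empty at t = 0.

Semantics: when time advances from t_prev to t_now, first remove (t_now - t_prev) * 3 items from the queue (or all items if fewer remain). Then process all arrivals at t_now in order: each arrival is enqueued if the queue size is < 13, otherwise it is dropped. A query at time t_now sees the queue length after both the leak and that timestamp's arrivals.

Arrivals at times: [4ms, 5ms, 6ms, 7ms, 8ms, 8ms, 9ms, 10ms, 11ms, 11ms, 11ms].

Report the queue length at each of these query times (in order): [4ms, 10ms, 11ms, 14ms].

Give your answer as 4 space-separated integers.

Answer: 1 1 3 0

Derivation:
Queue lengths at query times:
  query t=4ms: backlog = 1
  query t=10ms: backlog = 1
  query t=11ms: backlog = 3
  query t=14ms: backlog = 0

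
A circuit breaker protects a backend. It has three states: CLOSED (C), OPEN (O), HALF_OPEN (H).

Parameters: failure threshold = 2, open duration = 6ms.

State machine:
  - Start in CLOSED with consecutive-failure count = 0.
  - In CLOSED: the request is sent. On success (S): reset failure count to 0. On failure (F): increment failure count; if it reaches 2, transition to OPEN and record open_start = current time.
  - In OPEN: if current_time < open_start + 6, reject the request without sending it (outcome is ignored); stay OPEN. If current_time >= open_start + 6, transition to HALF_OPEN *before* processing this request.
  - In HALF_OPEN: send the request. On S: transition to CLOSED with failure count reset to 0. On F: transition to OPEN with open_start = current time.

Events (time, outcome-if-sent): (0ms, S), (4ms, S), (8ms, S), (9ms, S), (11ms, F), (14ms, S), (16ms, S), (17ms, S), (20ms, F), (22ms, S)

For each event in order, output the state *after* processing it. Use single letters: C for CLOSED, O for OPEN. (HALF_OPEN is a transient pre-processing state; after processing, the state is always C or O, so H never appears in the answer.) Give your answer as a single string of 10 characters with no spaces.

State after each event:
  event#1 t=0ms outcome=S: state=CLOSED
  event#2 t=4ms outcome=S: state=CLOSED
  event#3 t=8ms outcome=S: state=CLOSED
  event#4 t=9ms outcome=S: state=CLOSED
  event#5 t=11ms outcome=F: state=CLOSED
  event#6 t=14ms outcome=S: state=CLOSED
  event#7 t=16ms outcome=S: state=CLOSED
  event#8 t=17ms outcome=S: state=CLOSED
  event#9 t=20ms outcome=F: state=CLOSED
  event#10 t=22ms outcome=S: state=CLOSED

Answer: CCCCCCCCCC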